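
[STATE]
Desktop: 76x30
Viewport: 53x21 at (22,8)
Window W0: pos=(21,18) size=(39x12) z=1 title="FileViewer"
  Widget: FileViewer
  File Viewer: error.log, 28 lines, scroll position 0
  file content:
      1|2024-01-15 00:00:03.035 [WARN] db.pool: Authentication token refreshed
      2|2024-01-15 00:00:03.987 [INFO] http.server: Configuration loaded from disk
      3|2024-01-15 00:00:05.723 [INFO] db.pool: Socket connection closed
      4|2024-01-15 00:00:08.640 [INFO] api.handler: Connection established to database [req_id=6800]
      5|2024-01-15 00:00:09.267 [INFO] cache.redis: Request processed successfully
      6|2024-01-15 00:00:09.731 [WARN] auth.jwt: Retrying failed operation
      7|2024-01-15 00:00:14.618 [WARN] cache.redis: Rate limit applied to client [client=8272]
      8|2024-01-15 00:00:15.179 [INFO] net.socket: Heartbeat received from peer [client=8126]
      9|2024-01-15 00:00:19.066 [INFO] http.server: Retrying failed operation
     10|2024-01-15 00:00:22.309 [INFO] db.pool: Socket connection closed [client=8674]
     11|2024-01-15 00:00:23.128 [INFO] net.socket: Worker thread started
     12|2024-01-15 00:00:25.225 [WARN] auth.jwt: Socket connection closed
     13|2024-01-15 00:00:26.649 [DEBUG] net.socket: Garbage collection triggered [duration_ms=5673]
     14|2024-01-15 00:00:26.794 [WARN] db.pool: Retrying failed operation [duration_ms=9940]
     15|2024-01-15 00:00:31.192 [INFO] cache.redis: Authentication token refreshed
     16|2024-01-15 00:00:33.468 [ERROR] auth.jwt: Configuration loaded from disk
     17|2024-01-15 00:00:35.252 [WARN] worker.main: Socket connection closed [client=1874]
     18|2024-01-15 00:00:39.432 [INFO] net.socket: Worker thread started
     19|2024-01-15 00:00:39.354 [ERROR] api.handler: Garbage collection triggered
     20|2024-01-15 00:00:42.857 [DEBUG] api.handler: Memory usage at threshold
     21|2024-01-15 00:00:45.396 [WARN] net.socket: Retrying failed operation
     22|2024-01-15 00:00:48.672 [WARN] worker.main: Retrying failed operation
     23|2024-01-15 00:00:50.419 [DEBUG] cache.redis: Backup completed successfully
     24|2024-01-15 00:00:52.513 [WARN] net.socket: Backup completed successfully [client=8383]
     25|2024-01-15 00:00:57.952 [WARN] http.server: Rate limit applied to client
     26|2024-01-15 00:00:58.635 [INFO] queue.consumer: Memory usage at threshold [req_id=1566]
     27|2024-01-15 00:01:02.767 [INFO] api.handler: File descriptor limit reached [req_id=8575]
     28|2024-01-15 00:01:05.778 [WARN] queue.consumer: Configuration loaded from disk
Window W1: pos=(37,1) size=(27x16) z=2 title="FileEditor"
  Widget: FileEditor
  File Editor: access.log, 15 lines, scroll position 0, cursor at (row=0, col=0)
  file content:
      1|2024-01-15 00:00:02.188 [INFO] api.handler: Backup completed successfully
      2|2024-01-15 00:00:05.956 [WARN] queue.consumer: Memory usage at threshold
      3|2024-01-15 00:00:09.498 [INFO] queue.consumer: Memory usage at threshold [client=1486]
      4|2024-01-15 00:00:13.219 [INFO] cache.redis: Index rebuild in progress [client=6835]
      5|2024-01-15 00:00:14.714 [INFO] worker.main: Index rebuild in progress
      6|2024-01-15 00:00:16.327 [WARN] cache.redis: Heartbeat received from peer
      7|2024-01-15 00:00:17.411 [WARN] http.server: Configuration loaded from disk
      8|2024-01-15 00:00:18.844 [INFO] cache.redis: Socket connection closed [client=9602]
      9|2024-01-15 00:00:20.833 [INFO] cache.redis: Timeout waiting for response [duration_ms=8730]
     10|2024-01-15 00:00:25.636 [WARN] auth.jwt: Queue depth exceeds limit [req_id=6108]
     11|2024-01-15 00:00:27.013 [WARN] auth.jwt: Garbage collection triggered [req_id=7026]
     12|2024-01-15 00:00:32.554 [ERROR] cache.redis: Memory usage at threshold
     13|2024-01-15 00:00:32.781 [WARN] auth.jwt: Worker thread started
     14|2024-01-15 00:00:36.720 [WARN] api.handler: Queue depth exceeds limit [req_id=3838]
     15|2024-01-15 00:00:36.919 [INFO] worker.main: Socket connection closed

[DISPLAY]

               ┃2024-01-15 00:00:14.714 ░┃           
               ┃2024-01-15 00:00:16.327 ░┃           
               ┃2024-01-15 00:00:17.411 ░┃           
               ┃2024-01-15 00:00:18.844 ░┃           
               ┃2024-01-15 00:00:20.833 ░┃           
               ┃2024-01-15 00:00:25.636 ░┃           
               ┃2024-01-15 00:00:27.013 ░┃           
               ┃2024-01-15 00:00:32.554 ▼┃           
               ┗━━━━━━━━━━━━━━━━━━━━━━━━━┛           
                                                     
━━━━━━━━━━━━━━━━━━━━━━━━━━━━━━━━━━━━━┓               
 FileViewer                          ┃               
─────────────────────────────────────┨               
2024-01-15 00:00:03.035 [WARN] db.po▲┃               
2024-01-15 00:00:03.987 [INFO] http.█┃               
2024-01-15 00:00:05.723 [INFO] db.po░┃               
2024-01-15 00:00:08.640 [INFO] api.h░┃               
2024-01-15 00:00:09.267 [INFO] cache░┃               
2024-01-15 00:00:09.731 [WARN] auth.░┃               
2024-01-15 00:00:14.618 [WARN] cache░┃               
2024-01-15 00:00:15.179 [INFO] net.s▼┃               


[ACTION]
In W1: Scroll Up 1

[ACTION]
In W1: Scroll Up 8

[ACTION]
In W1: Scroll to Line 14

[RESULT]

               ┃2024-01-15 00:00:18.844 ░┃           
               ┃2024-01-15 00:00:20.833 ░┃           
               ┃2024-01-15 00:00:25.636 ░┃           
               ┃2024-01-15 00:00:27.013 ░┃           
               ┃2024-01-15 00:00:32.554 ░┃           
               ┃2024-01-15 00:00:32.781 ░┃           
               ┃2024-01-15 00:00:36.720 █┃           
               ┃2024-01-15 00:00:36.919 ▼┃           
               ┗━━━━━━━━━━━━━━━━━━━━━━━━━┛           
                                                     
━━━━━━━━━━━━━━━━━━━━━━━━━━━━━━━━━━━━━┓               
 FileViewer                          ┃               
─────────────────────────────────────┨               
2024-01-15 00:00:03.035 [WARN] db.po▲┃               
2024-01-15 00:00:03.987 [INFO] http.█┃               
2024-01-15 00:00:05.723 [INFO] db.po░┃               
2024-01-15 00:00:08.640 [INFO] api.h░┃               
2024-01-15 00:00:09.267 [INFO] cache░┃               
2024-01-15 00:00:09.731 [WARN] auth.░┃               
2024-01-15 00:00:14.618 [WARN] cache░┃               
2024-01-15 00:00:15.179 [INFO] net.s▼┃               


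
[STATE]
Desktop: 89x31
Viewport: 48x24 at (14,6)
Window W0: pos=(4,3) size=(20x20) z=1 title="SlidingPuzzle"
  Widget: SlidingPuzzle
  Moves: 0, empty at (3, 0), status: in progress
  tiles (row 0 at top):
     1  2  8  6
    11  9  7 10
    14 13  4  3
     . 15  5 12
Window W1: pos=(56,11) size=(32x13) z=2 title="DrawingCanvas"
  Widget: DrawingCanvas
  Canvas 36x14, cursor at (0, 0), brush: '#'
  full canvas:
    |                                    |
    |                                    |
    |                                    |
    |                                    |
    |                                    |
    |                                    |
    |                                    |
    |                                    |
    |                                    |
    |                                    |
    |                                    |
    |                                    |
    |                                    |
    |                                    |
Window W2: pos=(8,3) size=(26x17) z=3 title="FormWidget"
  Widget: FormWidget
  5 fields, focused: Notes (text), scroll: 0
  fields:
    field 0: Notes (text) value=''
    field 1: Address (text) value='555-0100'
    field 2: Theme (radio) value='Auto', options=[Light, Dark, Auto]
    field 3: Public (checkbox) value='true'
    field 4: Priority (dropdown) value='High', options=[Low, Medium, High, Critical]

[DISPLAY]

es:      [        ]┃                            
ress:    [555-0100]┃                            
me:      ( ) Light ┃                            
lic:     [x]       ┃                            
ority:   [High   ▼]┃                            
                   ┃                      ┏━━━━━
                   ┃                      ┃ Draw
                   ┃                      ┠─────
                   ┃                      ┃+    
                   ┃                      ┃     
                   ┃                      ┃     
                   ┃                      ┃     
                   ┃                      ┃     
━━━━━━━━━━━━━━━━━━━┛                      ┃     
         ┃                                ┃     
         ┃                                ┃     
━━━━━━━━━┛                                ┃     
                                          ┗━━━━━
                                                
                                                
                                                
                                                
                                                
                                                


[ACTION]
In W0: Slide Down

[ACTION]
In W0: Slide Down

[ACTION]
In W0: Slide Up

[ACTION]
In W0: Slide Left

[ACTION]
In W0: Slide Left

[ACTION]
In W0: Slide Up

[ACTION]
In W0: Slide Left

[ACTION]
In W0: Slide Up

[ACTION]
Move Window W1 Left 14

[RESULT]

es:      [        ]┃                            
ress:    [555-0100]┃                            
me:      ( ) Light ┃                            
lic:     [x]       ┃                            
ority:   [High   ▼]┃                            
                   ┃        ┏━━━━━━━━━━━━━━━━━━━
                   ┃        ┃ DrawingCanvas     
                   ┃        ┠───────────────────
                   ┃        ┃+                  
                   ┃        ┃                   
                   ┃        ┃                   
                   ┃        ┃                   
                   ┃        ┃                   
━━━━━━━━━━━━━━━━━━━┛        ┃                   
         ┃                  ┃                   
         ┃                  ┃                   
━━━━━━━━━┛                  ┃                   
                            ┗━━━━━━━━━━━━━━━━━━━
                                                
                                                
                                                
                                                
                                                
                                                


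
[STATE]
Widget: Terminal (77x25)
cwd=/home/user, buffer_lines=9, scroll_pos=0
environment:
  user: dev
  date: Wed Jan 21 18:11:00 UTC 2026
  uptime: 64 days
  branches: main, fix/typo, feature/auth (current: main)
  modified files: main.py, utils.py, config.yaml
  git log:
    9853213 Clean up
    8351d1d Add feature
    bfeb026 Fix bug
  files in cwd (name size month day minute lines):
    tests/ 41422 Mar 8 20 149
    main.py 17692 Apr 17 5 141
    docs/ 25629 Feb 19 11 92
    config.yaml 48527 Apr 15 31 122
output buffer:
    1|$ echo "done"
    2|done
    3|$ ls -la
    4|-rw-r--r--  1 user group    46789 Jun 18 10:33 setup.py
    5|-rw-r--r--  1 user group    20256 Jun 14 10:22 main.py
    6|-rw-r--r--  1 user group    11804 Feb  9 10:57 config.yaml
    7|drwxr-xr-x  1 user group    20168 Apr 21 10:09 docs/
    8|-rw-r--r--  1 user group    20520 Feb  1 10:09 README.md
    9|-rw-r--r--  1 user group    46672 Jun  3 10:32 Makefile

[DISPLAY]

$ echo "done"                                                                
done                                                                         
$ ls -la                                                                     
-rw-r--r--  1 user group    46789 Jun 18 10:33 setup.py                      
-rw-r--r--  1 user group    20256 Jun 14 10:22 main.py                       
-rw-r--r--  1 user group    11804 Feb  9 10:57 config.yaml                   
drwxr-xr-x  1 user group    20168 Apr 21 10:09 docs/                         
-rw-r--r--  1 user group    20520 Feb  1 10:09 README.md                     
-rw-r--r--  1 user group    46672 Jun  3 10:32 Makefile                      
$ █                                                                          
                                                                             
                                                                             
                                                                             
                                                                             
                                                                             
                                                                             
                                                                             
                                                                             
                                                                             
                                                                             
                                                                             
                                                                             
                                                                             
                                                                             
                                                                             


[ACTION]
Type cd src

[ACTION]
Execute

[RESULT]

$ echo "done"                                                                
done                                                                         
$ ls -la                                                                     
-rw-r--r--  1 user group    46789 Jun 18 10:33 setup.py                      
-rw-r--r--  1 user group    20256 Jun 14 10:22 main.py                       
-rw-r--r--  1 user group    11804 Feb  9 10:57 config.yaml                   
drwxr-xr-x  1 user group    20168 Apr 21 10:09 docs/                         
-rw-r--r--  1 user group    20520 Feb  1 10:09 README.md                     
-rw-r--r--  1 user group    46672 Jun  3 10:32 Makefile                      
$ cd src                                                                     
                                                                             
$ █                                                                          
                                                                             
                                                                             
                                                                             
                                                                             
                                                                             
                                                                             
                                                                             
                                                                             
                                                                             
                                                                             
                                                                             
                                                                             
                                                                             


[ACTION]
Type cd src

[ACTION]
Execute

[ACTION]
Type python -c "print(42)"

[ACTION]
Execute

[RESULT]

$ echo "done"                                                                
done                                                                         
$ ls -la                                                                     
-rw-r--r--  1 user group    46789 Jun 18 10:33 setup.py                      
-rw-r--r--  1 user group    20256 Jun 14 10:22 main.py                       
-rw-r--r--  1 user group    11804 Feb  9 10:57 config.yaml                   
drwxr-xr-x  1 user group    20168 Apr 21 10:09 docs/                         
-rw-r--r--  1 user group    20520 Feb  1 10:09 README.md                     
-rw-r--r--  1 user group    46672 Jun  3 10:32 Makefile                      
$ cd src                                                                     
                                                                             
$ cd src                                                                     
                                                                             
$ python -c "print(42)"                                                      
42                                                                           
$ █                                                                          
                                                                             
                                                                             
                                                                             
                                                                             
                                                                             
                                                                             
                                                                             
                                                                             
                                                                             


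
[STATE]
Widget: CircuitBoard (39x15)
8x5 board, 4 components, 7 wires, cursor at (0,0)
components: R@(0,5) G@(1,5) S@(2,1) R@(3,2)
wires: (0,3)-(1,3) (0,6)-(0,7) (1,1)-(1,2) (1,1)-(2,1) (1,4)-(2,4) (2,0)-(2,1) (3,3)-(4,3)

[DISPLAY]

   0 1 2 3 4 5 6 7                     
0  [.]          ·       R   · ─ ·      
                │                      
1       · ─ ·   ·   ·   G              
        │           │                  
2   · ─ S           ·                  
                                       
3           R   ·                      
                │                      
4               ·                      
Cursor: (0,0)                          
                                       
                                       
                                       
                                       


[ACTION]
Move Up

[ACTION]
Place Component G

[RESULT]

   0 1 2 3 4 5 6 7                     
0  [G]          ·       R   · ─ ·      
                │                      
1       · ─ ·   ·   ·   G              
        │           │                  
2   · ─ S           ·                  
                                       
3           R   ·                      
                │                      
4               ·                      
Cursor: (0,0)                          
                                       
                                       
                                       
                                       


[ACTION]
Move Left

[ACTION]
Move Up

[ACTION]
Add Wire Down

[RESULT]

   0 1 2 3 4 5 6 7                     
0  [G]          ·       R   · ─ ·      
    │           │                      
1   ·   · ─ ·   ·   ·   G              
        │           │                  
2   · ─ S           ·                  
                                       
3           R   ·                      
                │                      
4               ·                      
Cursor: (0,0)                          
                                       
                                       
                                       
                                       


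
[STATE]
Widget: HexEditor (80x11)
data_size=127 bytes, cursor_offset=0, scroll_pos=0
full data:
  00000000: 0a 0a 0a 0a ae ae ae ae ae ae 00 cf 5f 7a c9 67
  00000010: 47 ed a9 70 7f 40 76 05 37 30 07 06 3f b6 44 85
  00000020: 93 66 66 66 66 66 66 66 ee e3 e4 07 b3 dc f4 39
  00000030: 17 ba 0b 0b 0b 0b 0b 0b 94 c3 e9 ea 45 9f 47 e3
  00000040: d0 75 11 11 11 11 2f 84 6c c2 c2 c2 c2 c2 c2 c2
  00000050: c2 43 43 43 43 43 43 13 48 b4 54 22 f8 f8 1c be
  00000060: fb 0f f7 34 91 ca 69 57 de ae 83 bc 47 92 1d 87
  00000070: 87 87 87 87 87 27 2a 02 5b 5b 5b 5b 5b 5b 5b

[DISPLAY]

00000000  0A 0a 0a 0a ae ae ae ae  ae ae 00 cf 5f 7a c9 67  |............_z.g|  
00000010  47 ed a9 70 7f 40 76 05  37 30 07 06 3f b6 44 85  |G..p.@v.70..?.D.|  
00000020  93 66 66 66 66 66 66 66  ee e3 e4 07 b3 dc f4 39  |.fffffff.......9|  
00000030  17 ba 0b 0b 0b 0b 0b 0b  94 c3 e9 ea 45 9f 47 e3  |............E.G.|  
00000040  d0 75 11 11 11 11 2f 84  6c c2 c2 c2 c2 c2 c2 c2  |.u..../.l.......|  
00000050  c2 43 43 43 43 43 43 13  48 b4 54 22 f8 f8 1c be  |.CCCCCC.H.T"....|  
00000060  fb 0f f7 34 91 ca 69 57  de ae 83 bc 47 92 1d 87  |...4..iW....G...|  
00000070  87 87 87 87 87 27 2a 02  5b 5b 5b 5b 5b 5b 5b     |.....'*.[[[[[[[ |  
                                                                                
                                                                                
                                                                                


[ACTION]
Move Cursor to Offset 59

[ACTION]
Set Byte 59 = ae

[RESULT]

00000000  0a 0a 0a 0a ae ae ae ae  ae ae 00 cf 5f 7a c9 67  |............_z.g|  
00000010  47 ed a9 70 7f 40 76 05  37 30 07 06 3f b6 44 85  |G..p.@v.70..?.D.|  
00000020  93 66 66 66 66 66 66 66  ee e3 e4 07 b3 dc f4 39  |.fffffff.......9|  
00000030  17 ba 0b 0b 0b 0b 0b 0b  94 c3 e9 AE 45 9f 47 e3  |............E.G.|  
00000040  d0 75 11 11 11 11 2f 84  6c c2 c2 c2 c2 c2 c2 c2  |.u..../.l.......|  
00000050  c2 43 43 43 43 43 43 13  48 b4 54 22 f8 f8 1c be  |.CCCCCC.H.T"....|  
00000060  fb 0f f7 34 91 ca 69 57  de ae 83 bc 47 92 1d 87  |...4..iW....G...|  
00000070  87 87 87 87 87 27 2a 02  5b 5b 5b 5b 5b 5b 5b     |.....'*.[[[[[[[ |  
                                                                                
                                                                                
                                                                                


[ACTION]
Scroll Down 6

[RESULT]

00000060  fb 0f f7 34 91 ca 69 57  de ae 83 bc 47 92 1d 87  |...4..iW....G...|  
00000070  87 87 87 87 87 27 2a 02  5b 5b 5b 5b 5b 5b 5b     |.....'*.[[[[[[[ |  
                                                                                
                                                                                
                                                                                
                                                                                
                                                                                
                                                                                
                                                                                
                                                                                
                                                                                


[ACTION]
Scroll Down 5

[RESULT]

00000070  87 87 87 87 87 27 2a 02  5b 5b 5b 5b 5b 5b 5b     |.....'*.[[[[[[[ |  
                                                                                
                                                                                
                                                                                
                                                                                
                                                                                
                                                                                
                                                                                
                                                                                
                                                                                
                                                                                


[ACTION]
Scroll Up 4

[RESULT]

00000030  17 ba 0b 0b 0b 0b 0b 0b  94 c3 e9 AE 45 9f 47 e3  |............E.G.|  
00000040  d0 75 11 11 11 11 2f 84  6c c2 c2 c2 c2 c2 c2 c2  |.u..../.l.......|  
00000050  c2 43 43 43 43 43 43 13  48 b4 54 22 f8 f8 1c be  |.CCCCCC.H.T"....|  
00000060  fb 0f f7 34 91 ca 69 57  de ae 83 bc 47 92 1d 87  |...4..iW....G...|  
00000070  87 87 87 87 87 27 2a 02  5b 5b 5b 5b 5b 5b 5b     |.....'*.[[[[[[[ |  
                                                                                
                                                                                
                                                                                
                                                                                
                                                                                
                                                                                


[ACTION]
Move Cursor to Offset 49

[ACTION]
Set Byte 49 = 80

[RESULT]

00000030  17 80 0b 0b 0b 0b 0b 0b  94 c3 e9 ae 45 9f 47 e3  |............E.G.|  
00000040  d0 75 11 11 11 11 2f 84  6c c2 c2 c2 c2 c2 c2 c2  |.u..../.l.......|  
00000050  c2 43 43 43 43 43 43 13  48 b4 54 22 f8 f8 1c be  |.CCCCCC.H.T"....|  
00000060  fb 0f f7 34 91 ca 69 57  de ae 83 bc 47 92 1d 87  |...4..iW....G...|  
00000070  87 87 87 87 87 27 2a 02  5b 5b 5b 5b 5b 5b 5b     |.....'*.[[[[[[[ |  
                                                                                
                                                                                
                                                                                
                                                                                
                                                                                
                                                                                


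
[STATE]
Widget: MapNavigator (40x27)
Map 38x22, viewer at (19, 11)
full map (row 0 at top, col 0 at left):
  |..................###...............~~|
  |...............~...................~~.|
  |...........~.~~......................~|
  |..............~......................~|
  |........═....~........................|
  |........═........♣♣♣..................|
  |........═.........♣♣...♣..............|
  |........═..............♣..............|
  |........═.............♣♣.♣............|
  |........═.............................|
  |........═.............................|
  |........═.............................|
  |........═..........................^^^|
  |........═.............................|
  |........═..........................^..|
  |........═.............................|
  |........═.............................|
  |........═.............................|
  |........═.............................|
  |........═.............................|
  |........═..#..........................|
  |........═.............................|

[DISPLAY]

                                        
                                        
 ..................###...............~~ 
 ...............~...................~~. 
 ...........~.~~......................~ 
 ..............~......................~ 
 ........═....~........................ 
 ........═........♣♣♣.................. 
 ........═.........♣♣...♣.............. 
 ........═..............♣.............. 
 ........═.............♣♣.♣............ 
 ........═............................. 
 ........═............................. 
 ........═..........@.................. 
 ........═..........................^^^ 
 ........═............................. 
 ........═..........................^.. 
 ........═............................. 
 ........═............................. 
 ........═............................. 
 ........═............................. 
 ........═............................. 
 ........═..#.......................... 
 ........═............................. 
                                        
                                        
                                        


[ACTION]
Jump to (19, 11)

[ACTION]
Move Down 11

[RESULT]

 ........═.............♣♣.♣............ 
 ........═............................. 
 ........═............................. 
 ........═............................. 
 ........═..........................^^^ 
 ........═............................. 
 ........═..........................^.. 
 ........═............................. 
 ........═............................. 
 ........═............................. 
 ........═............................. 
 ........═............................. 
 ........═..#.......................... 
 ........═..........@.................. 
                                        
                                        
                                        
                                        
                                        
                                        
                                        
                                        
                                        
                                        
                                        
                                        
                                        


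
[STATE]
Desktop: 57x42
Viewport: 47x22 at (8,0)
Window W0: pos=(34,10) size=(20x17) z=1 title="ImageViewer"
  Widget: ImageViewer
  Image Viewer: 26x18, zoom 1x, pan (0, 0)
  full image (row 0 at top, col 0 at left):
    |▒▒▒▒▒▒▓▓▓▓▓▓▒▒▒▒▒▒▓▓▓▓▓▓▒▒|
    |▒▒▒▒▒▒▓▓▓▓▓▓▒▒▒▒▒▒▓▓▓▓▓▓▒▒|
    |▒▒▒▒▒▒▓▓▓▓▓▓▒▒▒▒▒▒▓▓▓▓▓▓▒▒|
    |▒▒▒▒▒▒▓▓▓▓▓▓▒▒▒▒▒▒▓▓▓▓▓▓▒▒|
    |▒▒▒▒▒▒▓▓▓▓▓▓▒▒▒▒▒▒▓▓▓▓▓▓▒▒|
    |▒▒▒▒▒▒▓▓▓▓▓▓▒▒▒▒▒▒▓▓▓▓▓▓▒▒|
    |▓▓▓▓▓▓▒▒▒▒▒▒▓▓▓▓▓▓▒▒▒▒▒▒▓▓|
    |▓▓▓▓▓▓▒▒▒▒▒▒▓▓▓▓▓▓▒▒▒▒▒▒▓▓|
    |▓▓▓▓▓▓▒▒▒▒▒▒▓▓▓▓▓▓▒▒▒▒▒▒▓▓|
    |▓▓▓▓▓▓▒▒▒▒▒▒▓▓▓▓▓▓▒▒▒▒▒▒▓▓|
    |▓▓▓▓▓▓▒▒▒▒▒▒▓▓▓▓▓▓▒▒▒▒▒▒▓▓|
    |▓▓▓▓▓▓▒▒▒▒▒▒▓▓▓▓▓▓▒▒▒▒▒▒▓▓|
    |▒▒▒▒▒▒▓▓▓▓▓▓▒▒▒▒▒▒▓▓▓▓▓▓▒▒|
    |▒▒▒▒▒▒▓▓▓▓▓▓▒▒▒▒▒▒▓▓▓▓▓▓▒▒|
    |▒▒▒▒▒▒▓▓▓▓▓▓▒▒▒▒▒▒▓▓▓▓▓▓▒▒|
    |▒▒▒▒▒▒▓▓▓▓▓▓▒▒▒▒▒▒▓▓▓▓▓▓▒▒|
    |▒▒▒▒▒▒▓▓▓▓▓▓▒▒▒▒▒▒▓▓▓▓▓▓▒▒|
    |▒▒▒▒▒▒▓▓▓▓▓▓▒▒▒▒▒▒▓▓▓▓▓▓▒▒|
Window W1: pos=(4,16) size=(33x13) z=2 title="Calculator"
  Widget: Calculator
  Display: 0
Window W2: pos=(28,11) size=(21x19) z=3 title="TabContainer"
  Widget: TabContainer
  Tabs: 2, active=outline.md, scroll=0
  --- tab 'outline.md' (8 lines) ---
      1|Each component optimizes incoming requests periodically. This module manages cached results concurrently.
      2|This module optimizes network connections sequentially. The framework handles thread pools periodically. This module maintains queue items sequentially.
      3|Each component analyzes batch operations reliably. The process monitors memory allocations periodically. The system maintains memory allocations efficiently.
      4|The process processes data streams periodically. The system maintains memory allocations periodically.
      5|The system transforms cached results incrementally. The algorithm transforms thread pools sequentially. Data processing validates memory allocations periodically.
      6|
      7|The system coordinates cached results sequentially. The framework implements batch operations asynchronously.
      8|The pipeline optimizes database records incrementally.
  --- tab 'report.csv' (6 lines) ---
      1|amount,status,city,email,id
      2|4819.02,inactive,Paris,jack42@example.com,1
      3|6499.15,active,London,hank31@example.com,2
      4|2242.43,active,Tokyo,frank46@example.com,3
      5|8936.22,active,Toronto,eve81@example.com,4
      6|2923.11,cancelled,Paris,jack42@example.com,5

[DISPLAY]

                                               
                                               
                                               
                                               
                                               
                                               
                                               
                                               
                                               
                                               
                          ┏━━━━━━━━━━━━━━━━━━┓ 
                    ┏━━━━━━━━━━━━━━━━━━━┓    ┃ 
                    ┃ TabContainer      ┃────┨ 
                    ┠───────────────────┨▒▒▒▒┃ 
                    ┃[outline.md]│ repor┃▒▒▒▒┃ 
                    ┃───────────────────┃▒▒▒▒┃ 
━━━━━━━━━━━━━━━━━━━━┃Each component opti┃▒▒▒▒┃ 
lculator            ┃This module optimiz┃▒▒▒▒┃ 
────────────────────┃Each component anal┃▒▒▒▒┃ 
                    ┃The process process┃▓▓▓▓┃ 
─┬───┬───┬───┐      ┃The system transfor┃▓▓▓▓┃ 
 │ 8 │ 9 │ ÷ │      ┃                   ┃▓▓▓▓┃ 


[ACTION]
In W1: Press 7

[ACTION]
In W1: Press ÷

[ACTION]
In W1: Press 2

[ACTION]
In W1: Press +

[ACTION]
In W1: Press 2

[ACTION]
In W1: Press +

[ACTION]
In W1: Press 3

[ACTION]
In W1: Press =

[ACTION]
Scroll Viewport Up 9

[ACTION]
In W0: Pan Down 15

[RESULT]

                                               
                                               
                                               
                                               
                                               
                                               
                                               
                                               
                                               
                                               
                          ┏━━━━━━━━━━━━━━━━━━┓ 
                    ┏━━━━━━━━━━━━━━━━━━━┓    ┃ 
                    ┃ TabContainer      ┃────┨ 
                    ┠───────────────────┨▒▒▒▒┃ 
                    ┃[outline.md]│ repor┃▒▒▒▒┃ 
                    ┃───────────────────┃▒▒▒▒┃ 
━━━━━━━━━━━━━━━━━━━━┃Each component opti┃    ┃ 
lculator            ┃This module optimiz┃    ┃ 
────────────────────┃Each component anal┃    ┃ 
                    ┃The process process┃    ┃ 
─┬───┬───┬───┐      ┃The system transfor┃    ┃ 
 │ 8 │ 9 │ ÷ │      ┃                   ┃    ┃ 


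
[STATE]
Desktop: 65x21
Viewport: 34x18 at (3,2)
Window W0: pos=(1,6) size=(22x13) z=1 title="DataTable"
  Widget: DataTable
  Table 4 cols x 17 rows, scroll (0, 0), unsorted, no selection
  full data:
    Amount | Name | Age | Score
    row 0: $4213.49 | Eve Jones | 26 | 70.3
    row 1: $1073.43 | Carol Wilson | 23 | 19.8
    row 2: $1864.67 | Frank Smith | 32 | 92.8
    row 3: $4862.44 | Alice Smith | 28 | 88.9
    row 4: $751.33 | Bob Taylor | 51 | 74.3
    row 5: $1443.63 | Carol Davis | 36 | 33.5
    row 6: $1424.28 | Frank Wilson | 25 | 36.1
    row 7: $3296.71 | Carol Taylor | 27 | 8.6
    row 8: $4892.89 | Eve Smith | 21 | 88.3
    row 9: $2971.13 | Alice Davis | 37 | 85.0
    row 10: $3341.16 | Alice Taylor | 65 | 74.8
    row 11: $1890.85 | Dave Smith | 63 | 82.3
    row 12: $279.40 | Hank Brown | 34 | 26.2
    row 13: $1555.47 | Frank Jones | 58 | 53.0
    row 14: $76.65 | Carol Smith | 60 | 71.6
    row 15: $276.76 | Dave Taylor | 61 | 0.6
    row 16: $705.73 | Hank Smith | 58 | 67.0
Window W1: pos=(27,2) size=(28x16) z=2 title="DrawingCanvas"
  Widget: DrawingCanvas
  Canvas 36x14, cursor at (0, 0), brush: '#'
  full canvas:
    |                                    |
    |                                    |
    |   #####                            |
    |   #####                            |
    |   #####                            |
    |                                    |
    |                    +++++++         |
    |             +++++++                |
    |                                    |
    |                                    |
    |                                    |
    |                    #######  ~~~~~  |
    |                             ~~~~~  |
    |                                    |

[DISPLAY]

                        ┏━━━━━━━━━
                        ┃ DrawingC
                        ┠─────────
                        ┃+        
━━━━━━━━━━━━━━━━━━━┓    ┃         
DataTable          ┃    ┃   ##### 
───────────────────┨    ┃   ##### 
mount  │Name       ┃    ┃   ##### 
───────┼───────────┃    ┃         
4213.49│Eve Jones  ┃    ┃         
1073.43│Carol Wilso┃    ┃         
1864.67│Frank Smith┃    ┃         
4862.44│Alice Smith┃    ┃         
751.33 │Bob Taylor ┃    ┃         
1443.63│Carol Davis┃    ┃         
1424.28│Frank Wilso┃    ┗━━━━━━━━━
━━━━━━━━━━━━━━━━━━━┛              
                                  


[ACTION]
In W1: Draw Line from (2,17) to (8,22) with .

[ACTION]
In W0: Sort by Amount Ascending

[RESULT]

                        ┏━━━━━━━━━
                        ┃ DrawingC
                        ┠─────────
                        ┃+        
━━━━━━━━━━━━━━━━━━━┓    ┃         
DataTable          ┃    ┃   ##### 
───────────────────┨    ┃   ##### 
mount ▲│Name       ┃    ┃   ##### 
───────┼───────────┃    ┃         
76.65  │Carol Smith┃    ┃         
276.76 │Dave Taylor┃    ┃         
279.40 │Hank Brown ┃    ┃         
705.73 │Hank Smith ┃    ┃         
751.33 │Bob Taylor ┃    ┃         
1073.43│Carol Wilso┃    ┃         
1424.28│Frank Wilso┃    ┗━━━━━━━━━
━━━━━━━━━━━━━━━━━━━┛              
                                  


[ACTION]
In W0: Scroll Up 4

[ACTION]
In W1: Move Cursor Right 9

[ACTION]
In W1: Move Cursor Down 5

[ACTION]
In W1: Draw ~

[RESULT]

                        ┏━━━━━━━━━
                        ┃ DrawingC
                        ┠─────────
                        ┃         
━━━━━━━━━━━━━━━━━━━┓    ┃         
DataTable          ┃    ┃   ##### 
───────────────────┨    ┃   ##### 
mount ▲│Name       ┃    ┃   ##### 
───────┼───────────┃    ┃         
76.65  │Carol Smith┃    ┃         
276.76 │Dave Taylor┃    ┃         
279.40 │Hank Brown ┃    ┃         
705.73 │Hank Smith ┃    ┃         
751.33 │Bob Taylor ┃    ┃         
1073.43│Carol Wilso┃    ┃         
1424.28│Frank Wilso┃    ┗━━━━━━━━━
━━━━━━━━━━━━━━━━━━━┛              
                                  
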